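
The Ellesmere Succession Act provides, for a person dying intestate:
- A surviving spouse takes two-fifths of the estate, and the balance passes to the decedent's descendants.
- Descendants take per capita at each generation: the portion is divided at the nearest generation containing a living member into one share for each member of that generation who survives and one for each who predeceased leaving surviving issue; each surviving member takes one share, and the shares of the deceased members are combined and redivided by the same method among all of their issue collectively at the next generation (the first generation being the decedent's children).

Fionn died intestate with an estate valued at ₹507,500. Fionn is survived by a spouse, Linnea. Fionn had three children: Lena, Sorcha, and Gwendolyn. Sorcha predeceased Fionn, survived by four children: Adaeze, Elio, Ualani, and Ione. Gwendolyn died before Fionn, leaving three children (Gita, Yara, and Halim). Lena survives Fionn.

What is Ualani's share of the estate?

Linnea takes two-fifths of ₹507,500 = ₹203,000. The remaining ₹304,500 passes to the descendants.
The descendants' portion (₹304,500) is divided at the children's generation into 3 shares of ₹101,500. Lena takes ₹101,500. The 2 shares of the deceased (Sorcha and Gwendolyn) are combined into a pool of ₹203,000.
That pool (₹203,000) is divided at the grandchildren's generation equally among Adaeze, Elio, Ualani, Ione, Gita, Yara, and Halim: ₹29,000 each.

Ualani receives ₹29,000.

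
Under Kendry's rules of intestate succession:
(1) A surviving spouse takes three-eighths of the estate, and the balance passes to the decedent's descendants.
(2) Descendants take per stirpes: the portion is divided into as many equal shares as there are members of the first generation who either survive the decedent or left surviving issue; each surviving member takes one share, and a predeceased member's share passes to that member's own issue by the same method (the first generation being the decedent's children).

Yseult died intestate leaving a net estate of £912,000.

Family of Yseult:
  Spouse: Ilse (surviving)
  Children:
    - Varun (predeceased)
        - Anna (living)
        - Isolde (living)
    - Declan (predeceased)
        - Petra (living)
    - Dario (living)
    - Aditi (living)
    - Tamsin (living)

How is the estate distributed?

Ilse takes three-eighths of £912,000 = £342,000. The remaining £570,000 passes to the descendants.
The descendants' portion (£570,000) is divided into 5 shares of £114,000: Dario, Aditi, and Tamsin each take £114,000; Varun's £114,000 share passes to Varun's issue; Declan's £114,000 share passes to Declan's issue.
Varun's share (£114,000) is divided into 2 shares of £57,000: Anna and Isolde each take £57,000.
Declan's share (£114,000) passes entirely to Petra.

Ilse: £342,000; Anna: £57,000; Isolde: £57,000; Petra: £114,000; Dario: £114,000; Aditi: £114,000; Tamsin: £114,000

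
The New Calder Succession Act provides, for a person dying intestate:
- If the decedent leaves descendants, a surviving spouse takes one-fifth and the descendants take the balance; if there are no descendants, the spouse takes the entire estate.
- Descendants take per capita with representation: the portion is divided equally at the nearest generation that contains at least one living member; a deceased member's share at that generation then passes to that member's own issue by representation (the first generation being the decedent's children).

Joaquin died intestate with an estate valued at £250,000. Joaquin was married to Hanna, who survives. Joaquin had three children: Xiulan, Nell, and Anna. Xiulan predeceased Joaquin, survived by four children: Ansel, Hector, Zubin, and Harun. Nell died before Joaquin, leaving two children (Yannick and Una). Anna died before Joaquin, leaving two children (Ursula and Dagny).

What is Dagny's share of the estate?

Dagny receives £25,000.

Hanna takes one-fifth of £250,000 = £50,000. The remaining £200,000 passes to the descendants.
No child survives, so the initial division is made at the grandchildren's generation.
The descendants' portion (£200,000) is divided into 8 shares of £25,000: Ansel, Hector, Zubin, Harun, Yannick, Una, Ursula, and Dagny each take £25,000.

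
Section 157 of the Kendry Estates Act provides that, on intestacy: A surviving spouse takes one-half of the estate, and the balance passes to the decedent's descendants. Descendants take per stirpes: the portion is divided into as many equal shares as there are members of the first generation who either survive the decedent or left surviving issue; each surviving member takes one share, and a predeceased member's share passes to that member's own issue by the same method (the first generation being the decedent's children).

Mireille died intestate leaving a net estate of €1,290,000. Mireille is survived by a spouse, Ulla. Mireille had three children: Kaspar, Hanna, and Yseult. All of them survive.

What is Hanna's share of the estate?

Hanna receives €215,000.

Ulla takes one-half of €1,290,000 = €645,000. The remaining €645,000 passes to the descendants.
The descendants' portion (€645,000) is divided into 3 shares of €215,000: Kaspar, Hanna, and Yseult each take €215,000.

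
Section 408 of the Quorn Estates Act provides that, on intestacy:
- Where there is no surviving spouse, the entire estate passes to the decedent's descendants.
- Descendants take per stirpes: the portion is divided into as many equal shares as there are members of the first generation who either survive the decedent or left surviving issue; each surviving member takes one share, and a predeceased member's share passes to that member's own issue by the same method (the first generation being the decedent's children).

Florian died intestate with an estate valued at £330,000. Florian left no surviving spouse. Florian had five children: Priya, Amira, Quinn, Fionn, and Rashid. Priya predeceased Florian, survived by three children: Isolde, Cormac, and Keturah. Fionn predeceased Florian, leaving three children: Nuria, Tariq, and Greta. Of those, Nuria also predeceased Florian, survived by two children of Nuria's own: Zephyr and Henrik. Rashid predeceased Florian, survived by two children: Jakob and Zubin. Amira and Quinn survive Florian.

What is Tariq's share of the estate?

The entire £330,000 passes to the descendants.
That amount (£330,000) is divided into 5 shares of £66,000: Amira and Quinn each take £66,000; Priya's £66,000 share passes to Priya's issue; Fionn's £66,000 share passes to Fionn's issue; Rashid's £66,000 share passes to Rashid's issue.
Priya's share (£66,000) is divided into 3 shares of £22,000: Isolde, Cormac, and Keturah each take £22,000.
Fionn's share (£66,000) is divided into 3 shares of £22,000: Tariq and Greta each take £22,000; Nuria's £22,000 share passes to Nuria's issue.
Nuria's share (£22,000) is divided into 2 shares of £11,000: Zephyr and Henrik each take £11,000.
Rashid's share (£66,000) is divided into 2 shares of £33,000: Jakob and Zubin each take £33,000.

Tariq receives £22,000.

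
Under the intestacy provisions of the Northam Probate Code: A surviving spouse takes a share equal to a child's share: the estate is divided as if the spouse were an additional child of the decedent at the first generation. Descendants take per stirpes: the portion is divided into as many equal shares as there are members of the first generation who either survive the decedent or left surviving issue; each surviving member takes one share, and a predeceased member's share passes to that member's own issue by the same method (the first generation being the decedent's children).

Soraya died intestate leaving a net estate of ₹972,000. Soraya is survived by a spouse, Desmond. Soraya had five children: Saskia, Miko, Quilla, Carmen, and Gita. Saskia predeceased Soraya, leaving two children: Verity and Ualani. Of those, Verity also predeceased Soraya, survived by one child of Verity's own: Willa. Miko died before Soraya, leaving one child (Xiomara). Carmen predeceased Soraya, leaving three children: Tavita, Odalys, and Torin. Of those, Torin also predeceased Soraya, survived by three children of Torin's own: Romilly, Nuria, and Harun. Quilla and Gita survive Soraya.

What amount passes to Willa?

The spouse counts as an additional share at the children's level, so there are 6 primary shares of ₹162,000. Desmond takes one such share (₹162,000).
The children's combined portion (₹810,000) is divided into 5 shares of ₹162,000: Quilla and Gita each take ₹162,000; Saskia's ₹162,000 share passes to Saskia's issue; Miko's ₹162,000 share passes to Miko's issue; Carmen's ₹162,000 share passes to Carmen's issue.
Saskia's share (₹162,000) is divided into 2 shares of ₹81,000: Ualani takes ₹81,000; Verity's ₹81,000 share passes to Verity's issue.
Verity's share (₹81,000) passes entirely to Willa.
Miko's share (₹162,000) passes entirely to Xiomara.
Carmen's share (₹162,000) is divided into 3 shares of ₹54,000: Tavita and Odalys each take ₹54,000; Torin's ₹54,000 share passes to Torin's issue.
Torin's share (₹54,000) is divided into 3 shares of ₹18,000: Romilly, Nuria, and Harun each take ₹18,000.

Willa receives ₹81,000.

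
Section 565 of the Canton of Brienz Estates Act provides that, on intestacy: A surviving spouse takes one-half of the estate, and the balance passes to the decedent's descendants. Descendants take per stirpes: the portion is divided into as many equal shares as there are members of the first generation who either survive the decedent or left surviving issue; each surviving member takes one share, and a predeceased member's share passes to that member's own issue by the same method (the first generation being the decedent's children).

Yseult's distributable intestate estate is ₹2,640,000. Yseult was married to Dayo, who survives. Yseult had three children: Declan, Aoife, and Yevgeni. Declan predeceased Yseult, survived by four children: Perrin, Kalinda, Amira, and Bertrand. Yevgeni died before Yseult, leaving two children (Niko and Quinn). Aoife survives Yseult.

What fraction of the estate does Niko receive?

Dayo takes one-half of ₹2,640,000 = ₹1,320,000. The remaining ₹1,320,000 passes to the descendants.
The descendants' portion (₹1,320,000) is divided into 3 shares of ₹440,000: Aoife takes ₹440,000; Declan's ₹440,000 share passes to Declan's issue; Yevgeni's ₹440,000 share passes to Yevgeni's issue.
Declan's share (₹440,000) is divided into 4 shares of ₹110,000: Perrin, Kalinda, Amira, and Bertrand each take ₹110,000.
Yevgeni's share (₹440,000) is divided into 2 shares of ₹220,000: Niko and Quinn each take ₹220,000.

Niko receives 1/12 of the estate.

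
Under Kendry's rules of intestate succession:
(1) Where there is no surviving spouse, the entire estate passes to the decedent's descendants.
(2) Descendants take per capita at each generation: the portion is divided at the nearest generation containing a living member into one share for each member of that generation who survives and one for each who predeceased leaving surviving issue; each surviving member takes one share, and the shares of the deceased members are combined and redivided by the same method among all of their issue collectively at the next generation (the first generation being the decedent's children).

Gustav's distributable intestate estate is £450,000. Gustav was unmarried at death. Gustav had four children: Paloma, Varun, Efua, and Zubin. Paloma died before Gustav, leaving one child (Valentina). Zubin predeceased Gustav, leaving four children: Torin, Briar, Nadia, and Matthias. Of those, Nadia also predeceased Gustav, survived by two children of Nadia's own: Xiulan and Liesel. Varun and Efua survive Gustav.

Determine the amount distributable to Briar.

The entire £450,000 passes to the descendants.
That amount (£450,000) is divided at the children's generation into 4 shares of £112,500. Varun and Efua each take £112,500. The 2 shares of the deceased (Paloma and Zubin) are combined into a pool of £225,000.
That pool (£225,000) is divided at the grandchildren's generation into 5 shares of £45,000. Valentina, Torin, Briar, and Matthias each take £45,000. The remaining share for the deceased Nadia (£45,000) is carried to the next generation.
That pool (£45,000) is divided at the great-grandchildren's generation equally among Xiulan and Liesel: £22,500 each.

Briar receives £45,000.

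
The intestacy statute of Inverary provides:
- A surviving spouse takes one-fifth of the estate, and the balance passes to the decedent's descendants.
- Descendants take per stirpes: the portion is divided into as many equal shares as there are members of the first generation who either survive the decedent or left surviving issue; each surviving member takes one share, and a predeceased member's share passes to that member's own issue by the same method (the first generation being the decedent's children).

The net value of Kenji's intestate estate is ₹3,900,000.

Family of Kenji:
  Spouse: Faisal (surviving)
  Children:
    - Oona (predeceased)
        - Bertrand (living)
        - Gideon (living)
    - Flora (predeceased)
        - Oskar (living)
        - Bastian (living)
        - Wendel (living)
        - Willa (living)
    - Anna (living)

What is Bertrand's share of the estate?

Faisal takes one-fifth of ₹3,900,000 = ₹780,000. The remaining ₹3,120,000 passes to the descendants.
The descendants' portion (₹3,120,000) is divided into 3 shares of ₹1,040,000: Anna takes ₹1,040,000; Oona's ₹1,040,000 share passes to Oona's issue; Flora's ₹1,040,000 share passes to Flora's issue.
Oona's share (₹1,040,000) is divided into 2 shares of ₹520,000: Bertrand and Gideon each take ₹520,000.
Flora's share (₹1,040,000) is divided into 4 shares of ₹260,000: Oskar, Bastian, Wendel, and Willa each take ₹260,000.

Bertrand receives ₹520,000.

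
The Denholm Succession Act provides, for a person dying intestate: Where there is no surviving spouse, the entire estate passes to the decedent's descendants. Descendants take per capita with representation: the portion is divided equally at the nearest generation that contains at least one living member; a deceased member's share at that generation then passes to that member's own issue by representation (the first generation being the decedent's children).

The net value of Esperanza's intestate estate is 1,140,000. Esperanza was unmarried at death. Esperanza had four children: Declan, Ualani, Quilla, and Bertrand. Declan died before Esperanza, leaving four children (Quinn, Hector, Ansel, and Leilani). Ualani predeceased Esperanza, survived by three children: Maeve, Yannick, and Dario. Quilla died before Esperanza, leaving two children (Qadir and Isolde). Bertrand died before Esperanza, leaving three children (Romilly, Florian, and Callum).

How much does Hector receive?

The entire 1,140,000 passes to the descendants.
No child survives, so the initial division is made at the grandchildren's generation.
That amount (1,140,000) is divided into 12 shares of 95,000: Quinn, Hector, Ansel, Leilani, Maeve, Yannick, Dario, Qadir, Isolde, Romilly, Florian, and Callum each take 95,000.

Hector receives 95,000.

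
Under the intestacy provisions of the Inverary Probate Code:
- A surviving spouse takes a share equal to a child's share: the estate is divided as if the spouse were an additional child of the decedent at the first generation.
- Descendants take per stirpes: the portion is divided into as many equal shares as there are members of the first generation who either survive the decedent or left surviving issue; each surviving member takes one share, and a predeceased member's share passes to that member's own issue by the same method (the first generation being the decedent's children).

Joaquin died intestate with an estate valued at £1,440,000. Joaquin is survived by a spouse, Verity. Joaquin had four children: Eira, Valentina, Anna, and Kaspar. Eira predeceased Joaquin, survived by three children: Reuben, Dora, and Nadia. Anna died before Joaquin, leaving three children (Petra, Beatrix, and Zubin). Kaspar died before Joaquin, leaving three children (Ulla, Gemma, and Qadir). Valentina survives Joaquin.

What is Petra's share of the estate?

The spouse counts as an additional share at the children's level, so there are 5 primary shares of £288,000. Verity takes one such share (£288,000).
The children's combined portion (£1,152,000) is divided into 4 shares of £288,000: Valentina takes £288,000; Eira's £288,000 share passes to Eira's issue; Anna's £288,000 share passes to Anna's issue; Kaspar's £288,000 share passes to Kaspar's issue.
Eira's share (£288,000) is divided into 3 shares of £96,000: Reuben, Dora, and Nadia each take £96,000.
Anna's share (£288,000) is divided into 3 shares of £96,000: Petra, Beatrix, and Zubin each take £96,000.
Kaspar's share (£288,000) is divided into 3 shares of £96,000: Ulla, Gemma, and Qadir each take £96,000.

Petra receives £96,000.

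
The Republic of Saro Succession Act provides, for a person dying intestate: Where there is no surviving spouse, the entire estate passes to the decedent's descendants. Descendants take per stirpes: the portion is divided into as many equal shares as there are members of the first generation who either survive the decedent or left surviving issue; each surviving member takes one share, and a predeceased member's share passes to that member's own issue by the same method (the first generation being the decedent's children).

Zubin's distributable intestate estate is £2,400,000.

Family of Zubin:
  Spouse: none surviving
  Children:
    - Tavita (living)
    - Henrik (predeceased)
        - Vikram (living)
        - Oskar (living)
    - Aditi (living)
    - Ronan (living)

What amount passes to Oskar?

Oskar receives £300,000.

The entire £2,400,000 passes to the descendants.
That amount (£2,400,000) is divided into 4 shares of £600,000: Tavita, Aditi, and Ronan each take £600,000; Henrik's £600,000 share passes to Henrik's issue.
Henrik's share (£600,000) is divided into 2 shares of £300,000: Vikram and Oskar each take £300,000.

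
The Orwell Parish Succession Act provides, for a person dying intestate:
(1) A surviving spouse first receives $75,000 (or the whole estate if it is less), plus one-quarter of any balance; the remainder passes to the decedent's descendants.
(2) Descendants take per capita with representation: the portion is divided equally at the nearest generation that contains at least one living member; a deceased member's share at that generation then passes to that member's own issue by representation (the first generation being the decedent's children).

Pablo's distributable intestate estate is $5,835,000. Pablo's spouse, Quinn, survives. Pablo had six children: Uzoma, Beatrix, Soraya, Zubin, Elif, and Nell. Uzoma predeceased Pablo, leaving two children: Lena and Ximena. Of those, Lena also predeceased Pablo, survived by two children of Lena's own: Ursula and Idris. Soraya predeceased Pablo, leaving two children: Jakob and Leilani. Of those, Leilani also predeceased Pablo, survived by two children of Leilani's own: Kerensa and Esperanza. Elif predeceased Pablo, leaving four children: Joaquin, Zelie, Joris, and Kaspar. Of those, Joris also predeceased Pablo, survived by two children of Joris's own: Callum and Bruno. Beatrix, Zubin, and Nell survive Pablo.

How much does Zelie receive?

Quinn first takes $75,000, leaving a balance of $5,760,000. Quinn then takes one-quarter of the balance ($1,440,000), for a total of $1,515,000. The remaining $4,320,000 passes to the descendants.
The descendants' portion ($4,320,000) is divided into 6 shares of $720,000: Beatrix, Zubin, and Nell each take $720,000; Uzoma's $720,000 share passes to Uzoma's issue; Soraya's $720,000 share passes to Soraya's issue; Elif's $720,000 share passes to Elif's issue.
Uzoma's share ($720,000) is divided into 2 shares of $360,000: Ximena takes $360,000; Lena's $360,000 share passes to Lena's issue.
Lena's share ($360,000) is divided into 2 shares of $180,000: Ursula and Idris each take $180,000.
Soraya's share ($720,000) is divided into 2 shares of $360,000: Jakob takes $360,000; Leilani's $360,000 share passes to Leilani's issue.
Leilani's share ($360,000) is divided into 2 shares of $180,000: Kerensa and Esperanza each take $180,000.
Elif's share ($720,000) is divided into 4 shares of $180,000: Joaquin, Zelie, and Kaspar each take $180,000; Joris's $180,000 share passes to Joris's issue.
Joris's share ($180,000) is divided into 2 shares of $90,000: Callum and Bruno each take $90,000.

Zelie receives $180,000.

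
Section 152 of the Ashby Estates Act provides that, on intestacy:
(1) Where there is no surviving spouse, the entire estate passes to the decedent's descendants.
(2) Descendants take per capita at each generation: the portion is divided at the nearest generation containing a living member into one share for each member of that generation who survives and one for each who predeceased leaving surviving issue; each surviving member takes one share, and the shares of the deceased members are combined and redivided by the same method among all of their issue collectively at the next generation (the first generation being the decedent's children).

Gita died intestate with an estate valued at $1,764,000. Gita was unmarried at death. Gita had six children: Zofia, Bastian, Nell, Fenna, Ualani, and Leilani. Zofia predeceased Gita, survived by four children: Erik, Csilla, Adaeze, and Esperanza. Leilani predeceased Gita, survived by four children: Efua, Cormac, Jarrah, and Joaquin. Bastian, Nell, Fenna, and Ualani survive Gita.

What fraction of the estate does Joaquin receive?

Joaquin receives 1/24 of the estate.

The entire $1,764,000 passes to the descendants.
That amount ($1,764,000) is divided at the children's generation into 6 shares of $294,000. Bastian, Nell, Fenna, and Ualani each take $294,000. The 2 shares of the deceased (Zofia and Leilani) are combined into a pool of $588,000.
That pool ($588,000) is divided at the grandchildren's generation equally among Erik, Csilla, Adaeze, Esperanza, Efua, Cormac, Jarrah, and Joaquin: $73,500 each.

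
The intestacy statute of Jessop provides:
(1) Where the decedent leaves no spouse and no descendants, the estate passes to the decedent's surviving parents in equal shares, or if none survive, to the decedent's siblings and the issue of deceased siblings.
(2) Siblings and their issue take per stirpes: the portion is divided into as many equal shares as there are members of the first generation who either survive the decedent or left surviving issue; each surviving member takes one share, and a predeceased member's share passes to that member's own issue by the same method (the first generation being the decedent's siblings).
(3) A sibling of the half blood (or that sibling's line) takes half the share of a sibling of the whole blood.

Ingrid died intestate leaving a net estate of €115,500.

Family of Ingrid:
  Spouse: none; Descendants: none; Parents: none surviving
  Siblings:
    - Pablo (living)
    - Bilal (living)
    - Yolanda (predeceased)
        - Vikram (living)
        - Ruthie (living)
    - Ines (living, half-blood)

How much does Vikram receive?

The entire €115,500 passes to the siblings and their issue.
Counting each half-blood sibling's line as half a unit, there are 7/2 units in €115,500, so one unit is €33,000. Whole-blood lines (Pablo, Bilal, and Yolanda) take €33,000 each; half-blood lines (Ines) take €16,500 each.
Yolanda's share (€33,000) is divided into 2 shares of €16,500: Vikram and Ruthie each take €16,500.

Vikram receives €16,500.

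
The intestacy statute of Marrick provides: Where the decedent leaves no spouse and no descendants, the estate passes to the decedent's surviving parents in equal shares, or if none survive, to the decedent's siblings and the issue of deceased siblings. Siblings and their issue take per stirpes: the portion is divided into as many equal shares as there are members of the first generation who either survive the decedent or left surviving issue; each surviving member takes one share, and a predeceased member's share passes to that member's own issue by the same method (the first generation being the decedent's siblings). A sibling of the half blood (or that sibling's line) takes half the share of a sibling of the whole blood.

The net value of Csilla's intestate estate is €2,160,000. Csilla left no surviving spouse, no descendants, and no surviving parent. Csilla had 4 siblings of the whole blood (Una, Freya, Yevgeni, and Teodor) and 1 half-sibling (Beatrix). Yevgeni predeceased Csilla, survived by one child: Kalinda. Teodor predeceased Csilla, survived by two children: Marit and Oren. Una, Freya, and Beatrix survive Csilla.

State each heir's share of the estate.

Una: €480,000; Freya: €480,000; Beatrix: €240,000; Kalinda: €480,000; Marit: €240,000; Oren: €240,000

The entire €2,160,000 passes to the siblings and their issue.
Counting each half-blood sibling's line as half a unit, there are 9/2 units in €2,160,000, so one unit is €480,000. Whole-blood lines (Una, Freya, Yevgeni, and Teodor) take €480,000 each; half-blood lines (Beatrix) take €240,000 each.
Yevgeni's share (€480,000) passes entirely to Kalinda.
Teodor's share (€480,000) is divided into 2 shares of €240,000: Marit and Oren each take €240,000.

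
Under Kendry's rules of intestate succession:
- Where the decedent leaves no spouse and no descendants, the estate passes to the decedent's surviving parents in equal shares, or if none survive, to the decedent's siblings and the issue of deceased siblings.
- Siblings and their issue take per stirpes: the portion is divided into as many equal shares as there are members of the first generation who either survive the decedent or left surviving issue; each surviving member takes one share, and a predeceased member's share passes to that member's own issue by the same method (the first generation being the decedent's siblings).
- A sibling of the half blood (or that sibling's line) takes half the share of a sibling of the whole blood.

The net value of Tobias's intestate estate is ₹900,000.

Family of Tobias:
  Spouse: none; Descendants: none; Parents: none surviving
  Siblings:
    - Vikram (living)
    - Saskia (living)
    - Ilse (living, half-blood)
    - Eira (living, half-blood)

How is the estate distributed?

The entire ₹900,000 passes to the siblings and their issue.
Counting each half-blood sibling's line as half a unit, there are 3 units in ₹900,000, so one unit is ₹300,000. Whole-blood lines (Vikram and Saskia) take ₹300,000 each; half-blood lines (Ilse and Eira) take ₹150,000 each.

Vikram: ₹300,000; Saskia: ₹300,000; Ilse: ₹150,000; Eira: ₹150,000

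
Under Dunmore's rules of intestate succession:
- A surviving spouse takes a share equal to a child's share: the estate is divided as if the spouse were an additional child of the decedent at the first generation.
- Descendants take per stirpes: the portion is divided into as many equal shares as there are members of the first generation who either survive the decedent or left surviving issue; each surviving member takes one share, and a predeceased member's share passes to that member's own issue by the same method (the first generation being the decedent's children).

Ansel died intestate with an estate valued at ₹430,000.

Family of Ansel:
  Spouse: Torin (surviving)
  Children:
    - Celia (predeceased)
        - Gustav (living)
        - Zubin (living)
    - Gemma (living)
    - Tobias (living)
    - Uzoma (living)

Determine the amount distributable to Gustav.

Gustav receives ₹43,000.

The spouse counts as an additional share at the children's level, so there are 5 primary shares of ₹86,000. Torin takes one such share (₹86,000).
The children's combined portion (₹344,000) is divided into 4 shares of ₹86,000: Gemma, Tobias, and Uzoma each take ₹86,000; Celia's ₹86,000 share passes to Celia's issue.
Celia's share (₹86,000) is divided into 2 shares of ₹43,000: Gustav and Zubin each take ₹43,000.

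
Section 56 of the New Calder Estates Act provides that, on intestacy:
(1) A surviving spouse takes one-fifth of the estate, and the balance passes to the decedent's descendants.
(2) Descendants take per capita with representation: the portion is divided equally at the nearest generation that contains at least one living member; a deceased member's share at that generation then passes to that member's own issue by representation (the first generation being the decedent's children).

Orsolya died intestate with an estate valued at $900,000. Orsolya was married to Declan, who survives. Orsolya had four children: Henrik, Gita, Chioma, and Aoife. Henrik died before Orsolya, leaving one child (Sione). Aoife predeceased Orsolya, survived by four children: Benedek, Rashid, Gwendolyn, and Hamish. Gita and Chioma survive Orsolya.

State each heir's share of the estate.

Declan takes one-fifth of $900,000 = $180,000. The remaining $720,000 passes to the descendants.
The descendants' portion ($720,000) is divided into 4 shares of $180,000: Gita and Chioma each take $180,000; Henrik's $180,000 share passes to Henrik's issue; Aoife's $180,000 share passes to Aoife's issue.
Henrik's share ($180,000) passes entirely to Sione.
Aoife's share ($180,000) is divided into 4 shares of $45,000: Benedek, Rashid, Gwendolyn, and Hamish each take $45,000.

Declan: $180,000; Sione: $180,000; Gita: $180,000; Chioma: $180,000; Benedek: $45,000; Rashid: $45,000; Gwendolyn: $45,000; Hamish: $45,000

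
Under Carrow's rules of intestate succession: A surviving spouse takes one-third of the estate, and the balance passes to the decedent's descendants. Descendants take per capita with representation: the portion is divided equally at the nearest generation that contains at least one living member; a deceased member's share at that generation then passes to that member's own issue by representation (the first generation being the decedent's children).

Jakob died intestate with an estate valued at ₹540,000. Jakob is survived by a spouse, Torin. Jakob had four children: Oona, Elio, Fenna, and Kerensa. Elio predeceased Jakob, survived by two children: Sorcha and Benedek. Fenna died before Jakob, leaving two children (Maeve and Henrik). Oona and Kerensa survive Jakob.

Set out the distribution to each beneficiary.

Torin: ₹180,000; Oona: ₹90,000; Sorcha: ₹45,000; Benedek: ₹45,000; Maeve: ₹45,000; Henrik: ₹45,000; Kerensa: ₹90,000

Torin takes one-third of ₹540,000 = ₹180,000. The remaining ₹360,000 passes to the descendants.
The descendants' portion (₹360,000) is divided into 4 shares of ₹90,000: Oona and Kerensa each take ₹90,000; Elio's ₹90,000 share passes to Elio's issue; Fenna's ₹90,000 share passes to Fenna's issue.
Elio's share (₹90,000) is divided into 2 shares of ₹45,000: Sorcha and Benedek each take ₹45,000.
Fenna's share (₹90,000) is divided into 2 shares of ₹45,000: Maeve and Henrik each take ₹45,000.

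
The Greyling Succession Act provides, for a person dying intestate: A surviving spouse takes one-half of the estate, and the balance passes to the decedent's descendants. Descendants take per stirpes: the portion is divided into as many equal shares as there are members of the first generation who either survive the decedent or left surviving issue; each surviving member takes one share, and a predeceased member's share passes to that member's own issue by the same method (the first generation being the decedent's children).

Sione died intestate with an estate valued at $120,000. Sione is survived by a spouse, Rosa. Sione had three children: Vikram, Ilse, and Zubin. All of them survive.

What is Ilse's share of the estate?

Ilse receives $20,000.

Rosa takes one-half of $120,000 = $60,000. The remaining $60,000 passes to the descendants.
The descendants' portion ($60,000) is divided into 3 shares of $20,000: Vikram, Ilse, and Zubin each take $20,000.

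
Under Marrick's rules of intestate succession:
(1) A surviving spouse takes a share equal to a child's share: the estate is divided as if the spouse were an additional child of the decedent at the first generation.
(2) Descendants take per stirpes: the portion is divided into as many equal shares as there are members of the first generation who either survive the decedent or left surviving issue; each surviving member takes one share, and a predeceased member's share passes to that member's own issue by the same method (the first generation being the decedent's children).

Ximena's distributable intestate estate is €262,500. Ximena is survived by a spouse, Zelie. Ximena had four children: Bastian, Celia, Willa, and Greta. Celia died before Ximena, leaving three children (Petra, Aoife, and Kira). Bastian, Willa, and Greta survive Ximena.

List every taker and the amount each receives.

The spouse counts as an additional share at the children's level, so there are 5 primary shares of €52,500. Zelie takes one such share (€52,500).
The children's combined portion (€210,000) is divided into 4 shares of €52,500: Bastian, Willa, and Greta each take €52,500; Celia's €52,500 share passes to Celia's issue.
Celia's share (€52,500) is divided into 3 shares of €17,500: Petra, Aoife, and Kira each take €17,500.

Zelie: €52,500; Bastian: €52,500; Petra: €17,500; Aoife: €17,500; Kira: €17,500; Willa: €52,500; Greta: €52,500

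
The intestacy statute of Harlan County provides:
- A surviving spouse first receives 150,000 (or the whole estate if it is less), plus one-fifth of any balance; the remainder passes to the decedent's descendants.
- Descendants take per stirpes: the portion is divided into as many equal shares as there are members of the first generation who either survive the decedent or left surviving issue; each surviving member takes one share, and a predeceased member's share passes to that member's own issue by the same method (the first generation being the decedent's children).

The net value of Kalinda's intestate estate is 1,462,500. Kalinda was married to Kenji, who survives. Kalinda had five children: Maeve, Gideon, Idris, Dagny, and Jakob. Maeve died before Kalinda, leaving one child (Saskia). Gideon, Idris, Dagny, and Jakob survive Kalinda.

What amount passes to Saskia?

Saskia receives 210,000.

Kenji first takes 150,000, leaving a balance of 1,312,500. Kenji then takes one-fifth of the balance (262,500), for a total of 412,500. The remaining 1,050,000 passes to the descendants.
The descendants' portion (1,050,000) is divided into 5 shares of 210,000: Gideon, Idris, Dagny, and Jakob each take 210,000; Maeve's 210,000 share passes to Maeve's issue.
Maeve's share (210,000) passes entirely to Saskia.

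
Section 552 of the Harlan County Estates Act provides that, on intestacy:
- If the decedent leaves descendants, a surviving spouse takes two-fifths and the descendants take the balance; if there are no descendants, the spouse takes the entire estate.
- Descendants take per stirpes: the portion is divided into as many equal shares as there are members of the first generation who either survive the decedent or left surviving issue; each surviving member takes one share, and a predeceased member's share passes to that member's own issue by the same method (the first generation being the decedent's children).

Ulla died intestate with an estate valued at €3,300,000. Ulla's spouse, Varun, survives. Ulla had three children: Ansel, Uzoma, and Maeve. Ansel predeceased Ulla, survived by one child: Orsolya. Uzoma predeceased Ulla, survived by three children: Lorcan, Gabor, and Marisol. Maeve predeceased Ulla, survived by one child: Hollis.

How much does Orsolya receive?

Orsolya receives €660,000.

Varun takes two-fifths of €3,300,000 = €1,320,000. The remaining €1,980,000 passes to the descendants.
The descendants' portion (€1,980,000) is divided into 3 shares of €660,000: Ansel's €660,000 share passes to Ansel's issue; Uzoma's €660,000 share passes to Uzoma's issue; Maeve's €660,000 share passes to Maeve's issue.
Ansel's share (€660,000) passes entirely to Orsolya.
Uzoma's share (€660,000) is divided into 3 shares of €220,000: Lorcan, Gabor, and Marisol each take €220,000.
Maeve's share (€660,000) passes entirely to Hollis.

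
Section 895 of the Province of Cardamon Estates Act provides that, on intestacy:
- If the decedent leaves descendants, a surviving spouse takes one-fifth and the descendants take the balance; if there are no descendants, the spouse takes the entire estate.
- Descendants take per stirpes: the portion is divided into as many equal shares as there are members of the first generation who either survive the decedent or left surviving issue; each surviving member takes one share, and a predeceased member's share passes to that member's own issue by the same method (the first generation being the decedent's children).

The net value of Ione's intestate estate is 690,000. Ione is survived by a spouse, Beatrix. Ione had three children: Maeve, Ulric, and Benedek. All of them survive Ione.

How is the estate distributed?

Beatrix takes one-fifth of 690,000 = 138,000. The remaining 552,000 passes to the descendants.
The descendants' portion (552,000) is divided into 3 shares of 184,000: Maeve, Ulric, and Benedek each take 184,000.

Beatrix: 138,000; Maeve: 184,000; Ulric: 184,000; Benedek: 184,000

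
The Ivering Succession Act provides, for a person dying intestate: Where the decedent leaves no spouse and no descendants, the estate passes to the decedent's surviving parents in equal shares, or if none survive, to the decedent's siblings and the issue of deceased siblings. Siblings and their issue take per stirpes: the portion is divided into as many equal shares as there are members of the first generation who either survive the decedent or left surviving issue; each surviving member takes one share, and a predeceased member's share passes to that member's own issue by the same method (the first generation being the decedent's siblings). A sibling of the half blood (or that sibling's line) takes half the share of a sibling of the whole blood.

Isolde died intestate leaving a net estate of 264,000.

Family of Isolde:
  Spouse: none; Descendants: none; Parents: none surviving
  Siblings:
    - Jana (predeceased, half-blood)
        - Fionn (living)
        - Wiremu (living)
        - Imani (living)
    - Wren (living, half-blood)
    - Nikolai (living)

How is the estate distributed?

The entire 264,000 passes to the siblings and their issue.
Counting each half-blood sibling's line as half a unit, there are 2 units in 264,000, so one unit is 132,000. Whole-blood lines (Nikolai) take 132,000 each; half-blood lines (Jana and Wren) take 66,000 each.
Jana's share (66,000) is divided into 3 shares of 22,000: Fionn, Wiremu, and Imani each take 22,000.

Fionn: 22,000; Wiremu: 22,000; Imani: 22,000; Wren: 66,000; Nikolai: 132,000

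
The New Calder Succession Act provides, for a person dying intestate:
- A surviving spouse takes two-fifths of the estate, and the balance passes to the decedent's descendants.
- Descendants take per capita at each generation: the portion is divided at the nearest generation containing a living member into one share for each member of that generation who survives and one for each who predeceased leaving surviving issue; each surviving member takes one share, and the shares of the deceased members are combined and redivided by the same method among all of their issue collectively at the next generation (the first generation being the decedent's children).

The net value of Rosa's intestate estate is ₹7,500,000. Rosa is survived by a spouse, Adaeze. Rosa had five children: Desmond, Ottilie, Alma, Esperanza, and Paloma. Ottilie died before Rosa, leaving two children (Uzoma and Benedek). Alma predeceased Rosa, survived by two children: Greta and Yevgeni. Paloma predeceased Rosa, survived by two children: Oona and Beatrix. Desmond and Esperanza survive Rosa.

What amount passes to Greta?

Adaeze takes two-fifths of ₹7,500,000 = ₹3,000,000. The remaining ₹4,500,000 passes to the descendants.
The descendants' portion (₹4,500,000) is divided at the children's generation into 5 shares of ₹900,000. Desmond and Esperanza each take ₹900,000. The 3 shares of the deceased (Ottilie, Alma, and Paloma) are combined into a pool of ₹2,700,000.
That pool (₹2,700,000) is divided at the grandchildren's generation equally among Uzoma, Benedek, Greta, Yevgeni, Oona, and Beatrix: ₹450,000 each.

Greta receives ₹450,000.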